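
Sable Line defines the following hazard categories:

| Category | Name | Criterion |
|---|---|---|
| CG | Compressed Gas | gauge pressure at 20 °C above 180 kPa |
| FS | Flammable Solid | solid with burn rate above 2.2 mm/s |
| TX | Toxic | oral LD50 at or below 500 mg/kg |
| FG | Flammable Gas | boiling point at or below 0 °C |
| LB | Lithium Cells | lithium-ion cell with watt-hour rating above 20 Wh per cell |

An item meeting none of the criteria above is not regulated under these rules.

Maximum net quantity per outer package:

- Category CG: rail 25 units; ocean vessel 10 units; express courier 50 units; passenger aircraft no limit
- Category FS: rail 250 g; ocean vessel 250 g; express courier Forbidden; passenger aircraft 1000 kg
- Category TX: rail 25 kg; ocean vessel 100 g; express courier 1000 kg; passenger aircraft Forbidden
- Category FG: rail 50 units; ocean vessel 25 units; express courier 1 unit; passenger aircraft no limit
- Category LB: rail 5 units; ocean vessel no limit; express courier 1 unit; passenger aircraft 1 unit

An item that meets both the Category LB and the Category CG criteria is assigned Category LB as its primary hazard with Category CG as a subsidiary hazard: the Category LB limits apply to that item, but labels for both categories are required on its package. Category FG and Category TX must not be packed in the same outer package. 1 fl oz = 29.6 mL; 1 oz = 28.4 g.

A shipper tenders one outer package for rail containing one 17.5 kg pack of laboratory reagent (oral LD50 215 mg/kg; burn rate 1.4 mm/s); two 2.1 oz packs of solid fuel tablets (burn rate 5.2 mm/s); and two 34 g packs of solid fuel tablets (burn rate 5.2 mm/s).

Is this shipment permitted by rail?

With oral LD50 215 mg/kg (≤ 500 mg/kg), the laboratory reagent falls in Category TX.
The solid fuel tablets have burn rate 5.2 mm/s, which is > 2.2 mm/s, so they are Category FS (Flammable Solid).
With burn rate 5.2 mm/s (> 2.2 mm/s), the solid fuel tablets fall in Category FS.
Total Category FS: (two 2.1 oz packs = 119.28 g) + (two 34 g packs = 68 g) = 187.28 g.
187.28 g ≤ 250 g (rail limit, Category FS) — within limit.
Category TX quantity: 17.5 kg.
17.5 kg ≤ 25 kg (rail limit, Category TX) — within limit.
The segregation rule (Category FG with Category TX) does not apply to Category FS with Category TX.
Every hazard category is within its rail limit and no segregation rule is violated.

Yes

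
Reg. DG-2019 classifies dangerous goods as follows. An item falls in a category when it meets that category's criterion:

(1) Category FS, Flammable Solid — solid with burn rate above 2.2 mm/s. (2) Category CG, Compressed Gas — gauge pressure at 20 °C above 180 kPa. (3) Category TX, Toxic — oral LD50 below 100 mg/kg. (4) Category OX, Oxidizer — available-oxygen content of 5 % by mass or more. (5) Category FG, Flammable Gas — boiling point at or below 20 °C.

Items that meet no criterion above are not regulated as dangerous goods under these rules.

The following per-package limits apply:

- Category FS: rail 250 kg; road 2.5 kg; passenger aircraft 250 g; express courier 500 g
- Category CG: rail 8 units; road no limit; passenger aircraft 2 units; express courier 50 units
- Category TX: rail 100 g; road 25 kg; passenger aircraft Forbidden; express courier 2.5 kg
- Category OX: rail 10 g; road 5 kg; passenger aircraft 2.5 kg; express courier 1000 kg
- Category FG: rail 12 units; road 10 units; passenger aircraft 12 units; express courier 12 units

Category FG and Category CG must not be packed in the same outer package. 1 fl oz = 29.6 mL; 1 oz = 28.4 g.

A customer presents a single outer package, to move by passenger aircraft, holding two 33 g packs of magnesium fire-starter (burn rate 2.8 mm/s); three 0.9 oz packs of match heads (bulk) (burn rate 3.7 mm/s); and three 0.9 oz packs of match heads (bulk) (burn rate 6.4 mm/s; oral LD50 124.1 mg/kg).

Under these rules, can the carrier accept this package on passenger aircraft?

With burn rate 2.8 mm/s (> 2.2 mm/s), the magnesium fire-starter falls in Category FS.
With burn rate 3.7 mm/s (> 2.2 mm/s), the match heads (bulk) fall in Category FS.
The match heads (bulk) have burn rate 6.4 mm/s, which is > 2.2 mm/s, so they are Category FS (Flammable Solid).
Category FS net quantity: (two 33 g packs = 66 g) + (three 0.9 oz packs = 76.68 g) + (three 0.9 oz packs = 76.68 g) = 219.36 g.
That is within the Category FS passenger aircraft limit of 250 g.

Yes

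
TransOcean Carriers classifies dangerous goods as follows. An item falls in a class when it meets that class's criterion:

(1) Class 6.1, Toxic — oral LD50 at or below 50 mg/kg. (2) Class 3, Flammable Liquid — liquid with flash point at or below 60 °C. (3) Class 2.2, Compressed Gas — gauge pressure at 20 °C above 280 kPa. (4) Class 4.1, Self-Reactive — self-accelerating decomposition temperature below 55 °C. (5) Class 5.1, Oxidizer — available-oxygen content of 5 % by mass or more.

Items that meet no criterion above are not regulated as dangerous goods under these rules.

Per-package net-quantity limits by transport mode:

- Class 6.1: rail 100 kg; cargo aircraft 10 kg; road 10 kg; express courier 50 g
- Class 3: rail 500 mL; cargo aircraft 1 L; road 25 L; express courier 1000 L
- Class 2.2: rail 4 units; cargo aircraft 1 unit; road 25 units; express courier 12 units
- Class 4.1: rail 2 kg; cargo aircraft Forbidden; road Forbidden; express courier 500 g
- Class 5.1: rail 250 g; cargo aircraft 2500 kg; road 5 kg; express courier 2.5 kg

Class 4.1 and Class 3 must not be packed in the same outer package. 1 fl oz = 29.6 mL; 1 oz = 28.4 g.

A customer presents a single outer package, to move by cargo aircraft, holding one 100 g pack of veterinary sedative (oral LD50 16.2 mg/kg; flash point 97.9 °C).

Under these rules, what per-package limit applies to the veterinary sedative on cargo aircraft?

Oral LD50 16.2 mg/kg meets the Class 6.1 criterion (Toxic), so the veterinary sedative is Class 6.1.
The cargo aircraft limit for Class 6.1 is 10 kg.

10 kg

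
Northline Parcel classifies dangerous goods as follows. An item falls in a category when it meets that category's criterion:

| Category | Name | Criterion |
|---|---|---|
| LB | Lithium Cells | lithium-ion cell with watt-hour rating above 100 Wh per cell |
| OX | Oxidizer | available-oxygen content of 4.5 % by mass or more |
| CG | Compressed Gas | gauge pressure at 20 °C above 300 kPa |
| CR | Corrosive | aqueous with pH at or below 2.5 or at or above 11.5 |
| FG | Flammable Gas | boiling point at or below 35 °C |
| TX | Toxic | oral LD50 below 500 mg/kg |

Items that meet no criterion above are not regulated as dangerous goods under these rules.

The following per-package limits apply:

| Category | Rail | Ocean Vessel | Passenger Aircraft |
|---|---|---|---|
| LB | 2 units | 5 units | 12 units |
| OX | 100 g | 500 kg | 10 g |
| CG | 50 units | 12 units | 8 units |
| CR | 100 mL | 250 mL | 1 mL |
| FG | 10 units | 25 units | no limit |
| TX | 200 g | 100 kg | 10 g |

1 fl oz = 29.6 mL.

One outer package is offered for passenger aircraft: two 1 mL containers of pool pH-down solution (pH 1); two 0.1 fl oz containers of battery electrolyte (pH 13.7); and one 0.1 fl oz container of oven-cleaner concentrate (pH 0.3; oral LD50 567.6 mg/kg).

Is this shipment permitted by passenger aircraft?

With pH 1 (≤ 2.5), the pool pH-down solution falls in Category CR.
With pH 13.7 (≥ 11.5), the battery electrolyte falls in Category CR.
Oven-cleaner concentrate: pH 0.3 ≤ 2.5 → Category CR (Corrosive).
Category CR net quantity: (two 1 mL containers = 2 mL) + (two 0.1 fl oz containers = 5.92 mL) + (one 0.1 fl oz container = 2.96 mL) = 10.88 mL.
That exceeds the Category CR passenger aircraft limit of 1 mL.

No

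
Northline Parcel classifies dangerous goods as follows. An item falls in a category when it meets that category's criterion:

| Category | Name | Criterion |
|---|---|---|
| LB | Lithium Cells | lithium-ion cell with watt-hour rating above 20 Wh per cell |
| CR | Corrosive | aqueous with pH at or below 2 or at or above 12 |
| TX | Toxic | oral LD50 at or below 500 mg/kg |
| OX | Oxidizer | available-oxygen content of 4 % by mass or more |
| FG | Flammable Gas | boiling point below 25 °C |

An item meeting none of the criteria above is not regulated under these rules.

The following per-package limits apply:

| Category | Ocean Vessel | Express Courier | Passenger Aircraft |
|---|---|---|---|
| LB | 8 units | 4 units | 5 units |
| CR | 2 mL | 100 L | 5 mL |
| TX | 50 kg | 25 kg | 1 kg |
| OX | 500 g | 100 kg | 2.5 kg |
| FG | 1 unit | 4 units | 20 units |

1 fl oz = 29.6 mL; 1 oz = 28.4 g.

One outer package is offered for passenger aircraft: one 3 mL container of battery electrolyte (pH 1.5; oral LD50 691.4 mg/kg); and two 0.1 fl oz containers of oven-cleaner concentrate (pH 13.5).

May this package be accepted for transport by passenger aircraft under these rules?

No

The battery electrolyte has pH 1.5, which is ≤ 2, so it is Category CR (Corrosive).
pH 13.5 meets the Category CR criterion (Corrosive), so the oven-cleaner concentrate is Category CR.
Category CR net quantity: 3 mL + (two 0.1 fl oz containers = 5.92 mL) = 8.92 mL.
8.92 mL exceeds the passenger aircraft limit of 5 mL for Category CR.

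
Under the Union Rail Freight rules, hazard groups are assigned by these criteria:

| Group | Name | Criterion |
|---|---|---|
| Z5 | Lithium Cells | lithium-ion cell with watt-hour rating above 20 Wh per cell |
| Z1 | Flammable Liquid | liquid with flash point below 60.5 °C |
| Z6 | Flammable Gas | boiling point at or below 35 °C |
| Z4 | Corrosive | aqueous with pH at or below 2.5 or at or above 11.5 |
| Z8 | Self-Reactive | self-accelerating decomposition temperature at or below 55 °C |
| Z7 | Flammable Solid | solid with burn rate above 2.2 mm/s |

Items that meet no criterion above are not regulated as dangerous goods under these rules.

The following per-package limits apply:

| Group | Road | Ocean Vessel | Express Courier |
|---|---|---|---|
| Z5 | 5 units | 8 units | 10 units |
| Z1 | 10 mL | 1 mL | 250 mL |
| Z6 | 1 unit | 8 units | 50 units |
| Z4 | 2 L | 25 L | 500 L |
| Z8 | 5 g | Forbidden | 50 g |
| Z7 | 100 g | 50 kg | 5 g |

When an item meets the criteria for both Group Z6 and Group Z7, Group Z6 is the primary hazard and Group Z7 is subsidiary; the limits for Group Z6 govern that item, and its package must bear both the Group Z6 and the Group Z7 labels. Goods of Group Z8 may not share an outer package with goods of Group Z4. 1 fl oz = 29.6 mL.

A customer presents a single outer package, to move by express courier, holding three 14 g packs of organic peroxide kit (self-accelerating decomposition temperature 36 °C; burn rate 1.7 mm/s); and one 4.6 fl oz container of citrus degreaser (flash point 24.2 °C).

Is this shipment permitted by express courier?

Organic peroxide kit: self-accelerating decomposition temperature 36 °C ≤ 55 °C → Group Z8 (Self-Reactive).
Citrus degreaser: flash point 24.2 °C < 60.5 °C → Group Z1 (Flammable Liquid).
Group Z8 quantity: three 14 g packs = 42 g.
42 g ≤ 50 g (express courier limit, Group Z8) — within limit.
Group Z1 quantity: one 4.6 fl oz container = 136.16 mL.
136.16 mL ≤ 250 mL (express courier limit, Group Z1) — within limit.
The segregation rule (Group Z8 with Group Z4) does not apply to Group Z8 with Group Z1.
Every hazard group is within its express courier limit and no segregation rule is violated.

Yes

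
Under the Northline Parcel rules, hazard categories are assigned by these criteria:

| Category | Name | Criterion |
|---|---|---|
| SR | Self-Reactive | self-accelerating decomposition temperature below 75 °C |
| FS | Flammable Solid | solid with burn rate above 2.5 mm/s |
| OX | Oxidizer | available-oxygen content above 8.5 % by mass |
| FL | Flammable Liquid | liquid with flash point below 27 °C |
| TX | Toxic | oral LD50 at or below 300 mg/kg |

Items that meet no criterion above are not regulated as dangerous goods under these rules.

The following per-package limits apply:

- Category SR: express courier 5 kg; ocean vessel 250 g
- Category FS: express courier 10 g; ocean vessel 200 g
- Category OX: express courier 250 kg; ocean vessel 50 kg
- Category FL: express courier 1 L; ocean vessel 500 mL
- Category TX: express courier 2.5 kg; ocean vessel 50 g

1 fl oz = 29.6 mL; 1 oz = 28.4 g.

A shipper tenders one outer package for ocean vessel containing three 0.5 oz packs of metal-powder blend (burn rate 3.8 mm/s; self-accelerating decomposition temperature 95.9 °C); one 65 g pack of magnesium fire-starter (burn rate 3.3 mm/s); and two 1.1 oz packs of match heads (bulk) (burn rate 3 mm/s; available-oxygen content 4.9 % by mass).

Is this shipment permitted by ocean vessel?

Metal-powder blend: burn rate 3.8 mm/s > 2.5 mm/s → Category FS (Flammable Solid).
Magnesium fire-starter: burn rate 3.3 mm/s > 2.5 mm/s → Category FS (Flammable Solid).
With burn rate 3 mm/s (> 2.5 mm/s), the match heads (bulk) fall in Category FS.
Category FS net quantity: (three 0.5 oz packs = 42.6 g) + 65 g + (two 1.1 oz packs = 62.48 g) = 170.08 g.
170.08 g ≤ 200 g (ocean vessel limit, Category FS) — within limit.

Yes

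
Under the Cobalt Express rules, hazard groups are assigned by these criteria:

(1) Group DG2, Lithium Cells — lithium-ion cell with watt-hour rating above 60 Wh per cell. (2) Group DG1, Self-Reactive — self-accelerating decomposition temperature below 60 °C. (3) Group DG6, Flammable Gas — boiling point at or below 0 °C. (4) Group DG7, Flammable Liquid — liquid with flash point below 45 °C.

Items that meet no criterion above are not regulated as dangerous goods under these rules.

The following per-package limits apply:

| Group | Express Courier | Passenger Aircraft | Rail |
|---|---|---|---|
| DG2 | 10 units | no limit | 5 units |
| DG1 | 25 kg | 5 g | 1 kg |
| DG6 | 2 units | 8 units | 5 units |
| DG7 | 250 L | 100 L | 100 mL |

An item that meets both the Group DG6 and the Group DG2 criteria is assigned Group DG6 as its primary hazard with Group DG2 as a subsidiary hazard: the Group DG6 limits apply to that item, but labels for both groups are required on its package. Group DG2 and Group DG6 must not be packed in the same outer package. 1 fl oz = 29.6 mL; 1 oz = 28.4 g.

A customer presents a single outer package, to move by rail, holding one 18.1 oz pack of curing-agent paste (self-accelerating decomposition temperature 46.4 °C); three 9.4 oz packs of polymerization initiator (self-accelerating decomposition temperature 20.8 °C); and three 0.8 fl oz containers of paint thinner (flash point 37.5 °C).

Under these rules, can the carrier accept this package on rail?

Self-accelerating decomposition temperature 46.4 °C meets the Group DG1 criterion (Self-Reactive), so the curing-agent paste is Group DG1.
Polymerization initiator: self-accelerating decomposition temperature 20.8 °C < 60 °C → Group DG1 (Self-Reactive).
The paint thinner has flash point 37.5 °C, which is < 45 °C, so it is Group DG7 (Flammable Liquid).
Group DG1 net quantity: (one 18.1 oz pack = 514.04 g) + (three 9.4 oz packs = 800.88 g) = 1314.92 g.
That exceeds the Group DG1 rail limit of 1 kg.
Group DG7 quantity: three 0.8 fl oz containers = 71.04 mL.
71.04 mL is within the rail limit of 100 mL for Group DG7.
The segregation rule (Group DG2 with Group DG6) does not apply to Group DG1 with Group DG7.

No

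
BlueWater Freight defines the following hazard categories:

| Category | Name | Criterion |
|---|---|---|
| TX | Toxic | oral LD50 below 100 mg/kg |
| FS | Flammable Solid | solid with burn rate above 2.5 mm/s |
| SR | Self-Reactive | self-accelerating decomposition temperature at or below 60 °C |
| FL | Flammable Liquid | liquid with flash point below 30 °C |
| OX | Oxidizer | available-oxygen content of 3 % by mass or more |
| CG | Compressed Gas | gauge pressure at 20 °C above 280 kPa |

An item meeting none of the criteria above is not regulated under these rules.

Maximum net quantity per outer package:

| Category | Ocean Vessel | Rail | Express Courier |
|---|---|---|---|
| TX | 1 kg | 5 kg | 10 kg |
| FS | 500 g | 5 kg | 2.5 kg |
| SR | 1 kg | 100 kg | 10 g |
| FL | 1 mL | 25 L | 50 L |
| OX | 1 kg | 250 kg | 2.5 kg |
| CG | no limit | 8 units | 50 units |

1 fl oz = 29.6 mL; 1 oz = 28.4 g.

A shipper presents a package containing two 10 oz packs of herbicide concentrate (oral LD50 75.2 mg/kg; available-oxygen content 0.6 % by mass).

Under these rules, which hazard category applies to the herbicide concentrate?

Herbicide concentrate: oral LD50 75.2 mg/kg < 100 mg/kg → Category TX (Toxic).

Category TX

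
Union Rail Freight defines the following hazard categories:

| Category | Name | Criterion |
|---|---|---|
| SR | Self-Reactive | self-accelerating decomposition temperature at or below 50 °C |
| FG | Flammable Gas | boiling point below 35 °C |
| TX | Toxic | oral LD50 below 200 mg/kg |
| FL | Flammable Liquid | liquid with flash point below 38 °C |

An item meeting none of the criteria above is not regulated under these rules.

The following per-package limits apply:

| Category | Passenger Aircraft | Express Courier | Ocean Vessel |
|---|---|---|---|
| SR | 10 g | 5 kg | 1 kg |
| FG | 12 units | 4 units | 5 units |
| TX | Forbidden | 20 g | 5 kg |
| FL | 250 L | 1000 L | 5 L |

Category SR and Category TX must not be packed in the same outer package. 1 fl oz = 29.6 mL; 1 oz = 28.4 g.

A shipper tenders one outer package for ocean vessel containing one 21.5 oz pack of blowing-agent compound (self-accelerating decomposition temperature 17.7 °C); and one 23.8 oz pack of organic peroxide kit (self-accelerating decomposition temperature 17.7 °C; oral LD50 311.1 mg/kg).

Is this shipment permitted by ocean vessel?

With self-accelerating decomposition temperature 17.7 °C (≤ 50 °C), the blowing-agent compound falls in Category SR.
Organic peroxide kit: self-accelerating decomposition temperature 17.7 °C ≤ 50 °C → Category SR (Self-Reactive).
Total Category SR: (one 21.5 oz pack = 610.6 g) + (one 23.8 oz pack = 675.92 g) = 1286.52 g.
1286.52 g > 1 kg (ocean vessel limit, Category SR) — over the limit.

No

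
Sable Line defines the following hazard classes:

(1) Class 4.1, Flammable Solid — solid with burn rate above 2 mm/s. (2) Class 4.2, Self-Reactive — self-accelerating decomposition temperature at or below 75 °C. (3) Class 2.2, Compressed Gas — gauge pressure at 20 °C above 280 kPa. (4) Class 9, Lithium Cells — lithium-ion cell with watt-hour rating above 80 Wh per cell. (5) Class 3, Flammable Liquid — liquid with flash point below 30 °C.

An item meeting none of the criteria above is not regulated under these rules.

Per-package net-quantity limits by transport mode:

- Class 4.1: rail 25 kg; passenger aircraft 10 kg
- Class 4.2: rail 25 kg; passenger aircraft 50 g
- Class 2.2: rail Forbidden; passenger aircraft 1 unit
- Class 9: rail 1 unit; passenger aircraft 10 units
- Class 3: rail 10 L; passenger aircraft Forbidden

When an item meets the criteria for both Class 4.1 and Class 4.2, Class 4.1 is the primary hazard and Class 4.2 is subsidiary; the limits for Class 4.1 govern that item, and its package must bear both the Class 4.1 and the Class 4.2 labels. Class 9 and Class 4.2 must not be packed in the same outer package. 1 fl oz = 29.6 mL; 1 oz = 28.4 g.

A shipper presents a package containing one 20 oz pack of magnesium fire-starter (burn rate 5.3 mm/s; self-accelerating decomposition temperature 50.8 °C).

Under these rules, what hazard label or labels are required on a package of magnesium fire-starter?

Burn rate 5.3 mm/s meets the Class 4.1 criterion (Flammable Solid), so the magnesium fire-starter is Class 4.1.
Self-accelerating decomposition temperature 50.8 °C meets the Class 4.2 criterion (Self-Reactive), so the magnesium fire-starter is Class 4.2.
By the precedence rule Class 4.1 is primary and Class 4.2 is subsidiary, and that rule requires both labels on the package.

Class 4.1 and 4.2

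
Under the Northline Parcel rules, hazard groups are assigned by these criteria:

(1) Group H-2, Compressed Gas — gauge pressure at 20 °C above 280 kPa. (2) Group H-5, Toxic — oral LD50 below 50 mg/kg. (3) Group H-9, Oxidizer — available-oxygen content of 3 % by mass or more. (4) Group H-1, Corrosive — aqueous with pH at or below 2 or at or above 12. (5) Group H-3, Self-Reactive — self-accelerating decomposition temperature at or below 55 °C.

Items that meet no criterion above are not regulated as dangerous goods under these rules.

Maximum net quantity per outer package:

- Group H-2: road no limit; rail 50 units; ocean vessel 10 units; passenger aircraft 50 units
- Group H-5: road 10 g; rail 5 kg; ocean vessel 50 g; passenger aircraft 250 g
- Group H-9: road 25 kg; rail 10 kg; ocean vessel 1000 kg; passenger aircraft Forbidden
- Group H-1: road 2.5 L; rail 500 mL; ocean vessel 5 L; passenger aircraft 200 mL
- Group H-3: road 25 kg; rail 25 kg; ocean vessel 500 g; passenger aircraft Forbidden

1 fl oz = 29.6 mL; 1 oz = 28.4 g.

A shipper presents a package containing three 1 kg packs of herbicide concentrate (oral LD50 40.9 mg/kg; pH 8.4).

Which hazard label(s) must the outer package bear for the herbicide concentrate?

The herbicide concentrate has oral LD50 40.9 mg/kg, which is < 50 mg/kg, so it is Group H-5 (Toxic).
Only the Group H-5 label is required.

Group H-5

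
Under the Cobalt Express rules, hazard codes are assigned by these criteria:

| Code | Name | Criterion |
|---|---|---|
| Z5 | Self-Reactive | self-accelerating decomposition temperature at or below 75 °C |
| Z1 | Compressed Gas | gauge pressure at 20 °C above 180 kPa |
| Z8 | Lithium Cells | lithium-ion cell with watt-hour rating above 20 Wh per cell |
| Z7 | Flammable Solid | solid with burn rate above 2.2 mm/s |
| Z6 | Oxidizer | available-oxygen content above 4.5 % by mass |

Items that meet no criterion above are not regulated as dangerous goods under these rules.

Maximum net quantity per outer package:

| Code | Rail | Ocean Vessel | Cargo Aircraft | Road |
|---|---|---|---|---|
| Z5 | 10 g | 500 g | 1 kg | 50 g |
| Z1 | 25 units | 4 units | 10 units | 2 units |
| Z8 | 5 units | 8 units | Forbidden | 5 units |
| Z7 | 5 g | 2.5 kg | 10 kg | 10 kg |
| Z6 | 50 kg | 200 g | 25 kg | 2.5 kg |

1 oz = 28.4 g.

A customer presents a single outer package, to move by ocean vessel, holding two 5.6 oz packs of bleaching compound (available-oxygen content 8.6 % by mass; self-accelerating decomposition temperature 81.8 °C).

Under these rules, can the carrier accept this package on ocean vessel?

The bleaching compound has available-oxygen content 8.6 % by mass, which is > 4.5 % by mass, so it is Code Z6 (Oxidizer).
Code Z6 quantity: two 5.6 oz packs = 318.08 g.
318.08 g > 200 g (ocean vessel limit, Code Z6) — over the limit.

No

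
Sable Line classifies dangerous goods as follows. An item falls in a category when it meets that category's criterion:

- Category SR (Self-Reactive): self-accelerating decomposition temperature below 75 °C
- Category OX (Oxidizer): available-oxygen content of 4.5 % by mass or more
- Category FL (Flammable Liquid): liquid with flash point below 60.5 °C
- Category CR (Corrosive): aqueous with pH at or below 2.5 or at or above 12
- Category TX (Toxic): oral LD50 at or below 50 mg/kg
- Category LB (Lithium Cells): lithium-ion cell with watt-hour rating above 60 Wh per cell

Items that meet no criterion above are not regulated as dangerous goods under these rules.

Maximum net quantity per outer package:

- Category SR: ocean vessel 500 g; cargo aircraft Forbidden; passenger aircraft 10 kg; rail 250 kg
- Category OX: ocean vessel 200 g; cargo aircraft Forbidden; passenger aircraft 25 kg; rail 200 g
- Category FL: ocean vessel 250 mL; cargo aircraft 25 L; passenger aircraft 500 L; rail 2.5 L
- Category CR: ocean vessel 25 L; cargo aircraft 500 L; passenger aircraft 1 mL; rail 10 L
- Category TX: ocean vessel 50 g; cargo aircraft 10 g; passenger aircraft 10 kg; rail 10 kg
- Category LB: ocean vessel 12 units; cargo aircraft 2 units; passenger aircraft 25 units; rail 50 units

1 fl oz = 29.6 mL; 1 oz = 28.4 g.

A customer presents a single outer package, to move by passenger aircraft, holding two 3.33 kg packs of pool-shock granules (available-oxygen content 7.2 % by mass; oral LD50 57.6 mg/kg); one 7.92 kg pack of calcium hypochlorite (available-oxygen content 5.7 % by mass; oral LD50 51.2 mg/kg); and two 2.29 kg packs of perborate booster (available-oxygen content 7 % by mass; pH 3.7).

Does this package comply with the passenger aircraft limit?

Yes

Pool-shock granules: available-oxygen content 7.2 % by mass ≥ 4.5 % by mass → Category OX (Oxidizer).
The calcium hypochlorite has available-oxygen content 5.7 % by mass, which is ≥ 4.5 % by mass, so it is Category OX (Oxidizer).
The perborate booster has available-oxygen content 7 % by mass, which is ≥ 4.5 % by mass, so it is Category OX (Oxidizer).
Category OX net quantity: (two 3.33 kg packs = 6.66 kg) + 7.92 kg + (two 2.29 kg packs = 4.58 kg) = 19.16 kg.
19.16 kg is within the passenger aircraft limit of 25 kg for Category OX.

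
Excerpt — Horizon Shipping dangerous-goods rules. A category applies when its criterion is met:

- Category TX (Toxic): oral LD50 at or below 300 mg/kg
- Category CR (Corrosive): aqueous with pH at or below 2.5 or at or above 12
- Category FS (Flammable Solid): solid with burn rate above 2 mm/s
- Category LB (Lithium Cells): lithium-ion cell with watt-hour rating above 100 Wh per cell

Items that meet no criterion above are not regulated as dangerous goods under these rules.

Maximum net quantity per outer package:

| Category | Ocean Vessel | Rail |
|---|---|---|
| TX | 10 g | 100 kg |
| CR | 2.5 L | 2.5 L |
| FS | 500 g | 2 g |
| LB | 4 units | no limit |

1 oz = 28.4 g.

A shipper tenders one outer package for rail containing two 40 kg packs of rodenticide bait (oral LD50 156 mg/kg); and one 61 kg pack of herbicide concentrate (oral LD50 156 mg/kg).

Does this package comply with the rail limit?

No

Rodenticide bait: oral LD50 156 mg/kg ≤ 300 mg/kg → Category TX (Toxic).
With oral LD50 156 mg/kg (≤ 300 mg/kg), the herbicide concentrate falls in Category TX.
Total Category TX: (two 40 kg packs = 80 kg) + 61 kg = 141 kg.
That exceeds the Category TX rail limit of 100 kg.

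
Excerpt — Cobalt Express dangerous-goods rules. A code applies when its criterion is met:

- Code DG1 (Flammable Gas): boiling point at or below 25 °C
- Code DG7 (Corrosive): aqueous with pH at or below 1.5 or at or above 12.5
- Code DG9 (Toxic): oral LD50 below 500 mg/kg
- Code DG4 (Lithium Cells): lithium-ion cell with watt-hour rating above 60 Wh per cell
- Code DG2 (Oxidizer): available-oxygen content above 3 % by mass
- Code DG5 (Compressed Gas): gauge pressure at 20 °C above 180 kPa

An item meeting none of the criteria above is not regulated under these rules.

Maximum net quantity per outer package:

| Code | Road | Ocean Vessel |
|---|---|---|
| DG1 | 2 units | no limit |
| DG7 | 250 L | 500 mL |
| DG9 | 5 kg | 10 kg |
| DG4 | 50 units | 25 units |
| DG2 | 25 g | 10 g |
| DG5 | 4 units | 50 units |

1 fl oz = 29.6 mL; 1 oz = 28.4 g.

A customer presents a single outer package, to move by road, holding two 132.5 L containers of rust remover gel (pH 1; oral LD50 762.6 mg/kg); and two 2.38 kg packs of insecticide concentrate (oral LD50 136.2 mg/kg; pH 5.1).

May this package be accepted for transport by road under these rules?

pH 1 meets the Code DG7 criterion (Corrosive), so the rust remover gel is Code DG7.
Oral LD50 136.2 mg/kg meets the Code DG9 criterion (Toxic), so the insecticide concentrate is Code DG9.
Code DG7 quantity: two 132.5 L containers = 265 L.
265 L exceeds the road limit of 250 L for Code DG7.
Code DG9 quantity: two 2.38 kg packs = 4.76 kg.
That is within the Code DG9 road limit of 5 kg.

No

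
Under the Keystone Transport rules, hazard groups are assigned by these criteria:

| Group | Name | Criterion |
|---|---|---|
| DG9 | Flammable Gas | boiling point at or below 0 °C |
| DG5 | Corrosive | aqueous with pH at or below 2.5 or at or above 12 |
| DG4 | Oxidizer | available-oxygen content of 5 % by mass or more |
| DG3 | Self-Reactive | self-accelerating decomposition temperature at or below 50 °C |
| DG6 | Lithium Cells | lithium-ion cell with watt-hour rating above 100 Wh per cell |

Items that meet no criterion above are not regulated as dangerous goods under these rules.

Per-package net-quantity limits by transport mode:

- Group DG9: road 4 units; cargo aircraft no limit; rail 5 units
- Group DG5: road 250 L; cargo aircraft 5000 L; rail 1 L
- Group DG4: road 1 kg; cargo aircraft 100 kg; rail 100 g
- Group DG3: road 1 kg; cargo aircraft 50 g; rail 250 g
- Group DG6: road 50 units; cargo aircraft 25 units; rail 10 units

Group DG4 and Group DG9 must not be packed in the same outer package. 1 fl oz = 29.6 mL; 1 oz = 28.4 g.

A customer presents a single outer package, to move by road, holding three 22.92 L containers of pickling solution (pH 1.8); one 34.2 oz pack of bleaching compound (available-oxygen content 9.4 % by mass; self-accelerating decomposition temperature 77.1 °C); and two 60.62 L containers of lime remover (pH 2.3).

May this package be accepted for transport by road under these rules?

Yes

pH 1.8 meets the Group DG5 criterion (Corrosive), so the pickling solution is Group DG5.
The bleaching compound has available-oxygen content 9.4 % by mass, which is ≥ 5 % by mass, so it is Group DG4 (Oxidizer).
The lime remover has pH 2.3, which is ≤ 2.5, so it is Group DG5 (Corrosive).
Total Group DG5: (three 22.92 L containers = 68.76 L) + (two 60.62 L containers = 121.24 L) = 190 L.
190 L ≤ 250 L (road limit, Group DG5) — within limit.
Group DG4 quantity: one 34.2 oz pack = 971.28 g.
971.28 g ≤ 1 kg (road limit, Group DG4) — within limit.
The segregation rule (Group DG4 with Group DG9) does not apply to Group DG5 with Group DG4.
Every hazard group is within its road limit and no segregation rule is violated.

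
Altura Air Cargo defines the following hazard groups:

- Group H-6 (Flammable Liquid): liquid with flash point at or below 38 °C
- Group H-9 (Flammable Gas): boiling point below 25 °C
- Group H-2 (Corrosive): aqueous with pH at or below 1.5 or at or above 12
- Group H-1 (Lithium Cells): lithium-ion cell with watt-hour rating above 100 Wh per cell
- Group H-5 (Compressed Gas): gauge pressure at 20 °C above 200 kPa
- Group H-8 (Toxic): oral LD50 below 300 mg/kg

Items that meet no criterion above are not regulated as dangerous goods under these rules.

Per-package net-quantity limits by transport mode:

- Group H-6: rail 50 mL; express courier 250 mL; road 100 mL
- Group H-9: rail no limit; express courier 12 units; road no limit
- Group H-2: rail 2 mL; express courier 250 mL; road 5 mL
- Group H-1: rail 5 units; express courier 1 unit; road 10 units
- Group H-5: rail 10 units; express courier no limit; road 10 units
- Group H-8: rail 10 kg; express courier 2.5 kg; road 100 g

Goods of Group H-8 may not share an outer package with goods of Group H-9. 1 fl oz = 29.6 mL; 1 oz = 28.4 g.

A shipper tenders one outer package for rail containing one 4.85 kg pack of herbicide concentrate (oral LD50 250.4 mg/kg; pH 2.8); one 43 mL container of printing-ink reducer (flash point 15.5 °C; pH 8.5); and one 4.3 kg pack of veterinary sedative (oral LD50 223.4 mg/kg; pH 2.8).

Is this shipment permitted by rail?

With oral LD50 250.4 mg/kg (< 300 mg/kg), the herbicide concentrate falls in Group H-8.
With flash point 15.5 °C (≤ 38 °C), the printing-ink reducer falls in Group H-6.
The veterinary sedative has oral LD50 223.4 mg/kg, which is < 300 mg/kg, so it is Group H-8 (Toxic).
Group H-8 net quantity: 4.85 kg + 4.3 kg = 9.15 kg.
9.15 kg is within the rail limit of 10 kg for Group H-8.
Group H-6 quantity: 43 mL.
43 mL ≤ 50 mL (rail limit, Group H-6) — within limit.
The segregation rule (Group H-8 with Group H-9) does not apply to Group H-8 with Group H-6.
Every hazard group is within its rail limit and no segregation rule is violated.

Yes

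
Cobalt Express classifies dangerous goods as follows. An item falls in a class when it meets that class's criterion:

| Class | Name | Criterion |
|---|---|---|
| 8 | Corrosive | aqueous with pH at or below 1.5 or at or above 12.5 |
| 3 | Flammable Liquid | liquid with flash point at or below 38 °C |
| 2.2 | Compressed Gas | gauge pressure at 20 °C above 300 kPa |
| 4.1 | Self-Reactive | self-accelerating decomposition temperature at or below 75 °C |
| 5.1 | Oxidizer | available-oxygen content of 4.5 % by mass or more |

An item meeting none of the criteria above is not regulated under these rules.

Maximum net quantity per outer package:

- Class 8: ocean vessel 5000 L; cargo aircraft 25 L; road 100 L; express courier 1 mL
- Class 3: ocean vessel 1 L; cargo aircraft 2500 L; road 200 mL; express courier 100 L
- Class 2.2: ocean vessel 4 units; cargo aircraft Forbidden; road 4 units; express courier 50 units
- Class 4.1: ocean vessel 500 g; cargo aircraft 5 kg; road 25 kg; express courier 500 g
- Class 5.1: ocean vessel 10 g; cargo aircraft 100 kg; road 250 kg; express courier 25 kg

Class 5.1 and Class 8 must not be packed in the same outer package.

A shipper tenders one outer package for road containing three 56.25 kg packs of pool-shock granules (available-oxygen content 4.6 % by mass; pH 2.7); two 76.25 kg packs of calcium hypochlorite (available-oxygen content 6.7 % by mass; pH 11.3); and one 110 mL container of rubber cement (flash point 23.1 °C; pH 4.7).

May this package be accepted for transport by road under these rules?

Available-oxygen content 4.6 % by mass meets the Class 5.1 criterion (Oxidizer), so the pool-shock granules are Class 5.1.
With available-oxygen content 6.7 % by mass (≥ 4.5 % by mass), the calcium hypochlorite falls in Class 5.1.
With flash point 23.1 °C (≤ 38 °C), the rubber cement falls in Class 3.
Total Class 5.1: (three 56.25 kg packs = 168.75 kg) + (two 76.25 kg packs = 152.5 kg) = 321.25 kg.
321.25 kg > 250 kg (road limit, Class 5.1) — over the limit.
Class 3 quantity: 110 mL.
110 mL ≤ 200 mL (road limit, Class 3) — within limit.
The segregation rule (Class 5.1 with Class 8) does not apply to Class 5.1 with Class 3.

No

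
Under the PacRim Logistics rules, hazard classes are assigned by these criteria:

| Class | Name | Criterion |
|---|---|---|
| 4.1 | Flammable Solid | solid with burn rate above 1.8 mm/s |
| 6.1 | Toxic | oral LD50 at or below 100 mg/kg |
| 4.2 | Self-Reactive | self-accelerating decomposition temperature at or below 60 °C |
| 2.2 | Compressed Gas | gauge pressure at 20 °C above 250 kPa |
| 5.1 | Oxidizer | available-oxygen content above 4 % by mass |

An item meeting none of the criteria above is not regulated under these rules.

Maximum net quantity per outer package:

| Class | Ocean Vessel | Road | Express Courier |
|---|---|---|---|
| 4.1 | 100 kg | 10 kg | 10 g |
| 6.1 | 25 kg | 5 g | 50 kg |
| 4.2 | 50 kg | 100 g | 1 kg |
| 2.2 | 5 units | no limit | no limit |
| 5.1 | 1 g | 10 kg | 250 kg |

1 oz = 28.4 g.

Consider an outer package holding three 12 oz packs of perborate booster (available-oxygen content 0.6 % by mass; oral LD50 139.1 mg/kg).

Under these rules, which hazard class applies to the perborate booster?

Not regulated

oral LD50 139.1 mg/kg is not below 100 mg/kg, so Class 6.1 does not apply.
available-oxygen content 0.6 % by mass is not above 4 % by mass, so Class 5.1 does not apply.
No criterion is met, so the item is not regulated.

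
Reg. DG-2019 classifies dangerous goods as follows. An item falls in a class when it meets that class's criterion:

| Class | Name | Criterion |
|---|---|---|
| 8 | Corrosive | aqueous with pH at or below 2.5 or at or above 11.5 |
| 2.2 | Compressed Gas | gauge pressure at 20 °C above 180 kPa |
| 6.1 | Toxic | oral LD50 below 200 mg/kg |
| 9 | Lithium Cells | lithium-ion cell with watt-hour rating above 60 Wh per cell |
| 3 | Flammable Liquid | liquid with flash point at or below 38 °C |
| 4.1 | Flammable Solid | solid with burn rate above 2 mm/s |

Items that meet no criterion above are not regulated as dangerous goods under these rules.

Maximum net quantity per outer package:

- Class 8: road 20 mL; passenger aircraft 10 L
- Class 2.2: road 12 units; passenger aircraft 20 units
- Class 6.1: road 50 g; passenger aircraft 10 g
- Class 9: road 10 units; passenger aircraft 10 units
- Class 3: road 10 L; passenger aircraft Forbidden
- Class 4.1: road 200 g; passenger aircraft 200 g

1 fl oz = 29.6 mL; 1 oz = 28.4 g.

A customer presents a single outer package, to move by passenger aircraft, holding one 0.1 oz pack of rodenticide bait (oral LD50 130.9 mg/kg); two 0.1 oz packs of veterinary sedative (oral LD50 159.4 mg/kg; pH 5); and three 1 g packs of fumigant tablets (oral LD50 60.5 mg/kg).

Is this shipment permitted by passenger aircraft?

The rodenticide bait has oral LD50 130.9 mg/kg, which is < 200 mg/kg, so it is Class 6.1 (Toxic).
Oral LD50 159.4 mg/kg meets the Class 6.1 criterion (Toxic), so the veterinary sedative is Class 6.1.
The fumigant tablets have oral LD50 60.5 mg/kg, which is < 200 mg/kg, so they are Class 6.1 (Toxic).
Total Class 6.1: (one 0.1 oz pack = 2.84 g) + (two 0.1 oz packs = 5.68 g) + (three 1 g packs = 3 g) = 11.52 g.
11.52 g exceeds the passenger aircraft limit of 10 g for Class 6.1.

No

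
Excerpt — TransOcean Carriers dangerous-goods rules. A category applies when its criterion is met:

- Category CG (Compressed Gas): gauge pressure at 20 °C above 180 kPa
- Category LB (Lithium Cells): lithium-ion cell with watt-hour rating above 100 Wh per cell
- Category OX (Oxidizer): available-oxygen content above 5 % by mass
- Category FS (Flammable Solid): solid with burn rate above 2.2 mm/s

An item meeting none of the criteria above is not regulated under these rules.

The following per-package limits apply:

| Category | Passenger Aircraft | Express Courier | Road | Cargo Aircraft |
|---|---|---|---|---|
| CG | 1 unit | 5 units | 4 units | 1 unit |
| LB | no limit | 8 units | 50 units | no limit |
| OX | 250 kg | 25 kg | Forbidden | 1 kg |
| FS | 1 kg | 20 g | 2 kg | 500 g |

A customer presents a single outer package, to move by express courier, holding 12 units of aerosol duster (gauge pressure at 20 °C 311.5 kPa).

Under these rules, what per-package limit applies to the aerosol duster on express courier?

5 units

With gauge pressure at 20 °C 311.5 kPa (> 180 kPa), the aerosol duster falls in Category CG.
The express courier limit for Category CG is 5 units.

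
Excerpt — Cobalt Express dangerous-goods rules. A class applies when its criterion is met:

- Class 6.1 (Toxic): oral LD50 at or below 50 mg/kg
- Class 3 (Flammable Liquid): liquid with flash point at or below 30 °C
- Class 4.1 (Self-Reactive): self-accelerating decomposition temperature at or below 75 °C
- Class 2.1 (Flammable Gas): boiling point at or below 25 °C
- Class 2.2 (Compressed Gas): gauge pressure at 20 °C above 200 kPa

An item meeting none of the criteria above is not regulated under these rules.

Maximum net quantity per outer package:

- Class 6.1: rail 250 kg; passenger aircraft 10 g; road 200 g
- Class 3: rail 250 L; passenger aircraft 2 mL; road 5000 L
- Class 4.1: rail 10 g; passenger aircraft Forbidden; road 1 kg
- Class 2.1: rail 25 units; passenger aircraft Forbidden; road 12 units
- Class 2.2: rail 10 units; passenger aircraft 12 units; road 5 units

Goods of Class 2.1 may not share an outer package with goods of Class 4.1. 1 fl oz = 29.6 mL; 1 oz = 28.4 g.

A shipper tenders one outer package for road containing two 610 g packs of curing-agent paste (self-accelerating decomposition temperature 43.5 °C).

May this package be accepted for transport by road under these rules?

Self-accelerating decomposition temperature 43.5 °C meets the Class 4.1 criterion (Self-Reactive), so the curing-agent paste is Class 4.1.
Class 4.1 quantity: two 610 g packs = 1.22 kg.
1.22 kg exceeds the road limit of 1 kg for Class 4.1.

No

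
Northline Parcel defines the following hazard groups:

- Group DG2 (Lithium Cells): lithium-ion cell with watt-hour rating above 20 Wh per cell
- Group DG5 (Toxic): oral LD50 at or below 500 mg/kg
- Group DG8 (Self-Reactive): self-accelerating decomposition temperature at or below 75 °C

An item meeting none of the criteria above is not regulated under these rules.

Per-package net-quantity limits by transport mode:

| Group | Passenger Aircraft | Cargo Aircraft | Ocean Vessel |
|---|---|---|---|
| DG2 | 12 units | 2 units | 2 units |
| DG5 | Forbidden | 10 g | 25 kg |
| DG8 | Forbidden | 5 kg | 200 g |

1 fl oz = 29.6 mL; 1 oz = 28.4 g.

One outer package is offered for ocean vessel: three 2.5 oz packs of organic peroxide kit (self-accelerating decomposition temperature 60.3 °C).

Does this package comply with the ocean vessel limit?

No

The organic peroxide kit has self-accelerating decomposition temperature 60.3 °C, which is ≤ 75 °C, so it is Group DG8 (Self-Reactive).
Group DG8 quantity: three 2.5 oz packs = 213 g.
That exceeds the Group DG8 ocean vessel limit of 200 g.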